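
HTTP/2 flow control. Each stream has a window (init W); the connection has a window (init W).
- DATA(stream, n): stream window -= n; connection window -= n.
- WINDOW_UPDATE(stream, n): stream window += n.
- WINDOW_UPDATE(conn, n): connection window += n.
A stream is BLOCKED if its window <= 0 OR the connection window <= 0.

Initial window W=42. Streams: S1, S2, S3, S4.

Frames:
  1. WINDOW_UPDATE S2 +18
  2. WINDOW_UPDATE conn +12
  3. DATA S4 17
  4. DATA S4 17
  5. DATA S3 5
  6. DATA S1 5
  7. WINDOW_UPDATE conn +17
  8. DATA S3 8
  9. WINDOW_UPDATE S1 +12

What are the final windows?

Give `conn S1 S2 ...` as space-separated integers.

Answer: 19 49 60 29 8

Derivation:
Op 1: conn=42 S1=42 S2=60 S3=42 S4=42 blocked=[]
Op 2: conn=54 S1=42 S2=60 S3=42 S4=42 blocked=[]
Op 3: conn=37 S1=42 S2=60 S3=42 S4=25 blocked=[]
Op 4: conn=20 S1=42 S2=60 S3=42 S4=8 blocked=[]
Op 5: conn=15 S1=42 S2=60 S3=37 S4=8 blocked=[]
Op 6: conn=10 S1=37 S2=60 S3=37 S4=8 blocked=[]
Op 7: conn=27 S1=37 S2=60 S3=37 S4=8 blocked=[]
Op 8: conn=19 S1=37 S2=60 S3=29 S4=8 blocked=[]
Op 9: conn=19 S1=49 S2=60 S3=29 S4=8 blocked=[]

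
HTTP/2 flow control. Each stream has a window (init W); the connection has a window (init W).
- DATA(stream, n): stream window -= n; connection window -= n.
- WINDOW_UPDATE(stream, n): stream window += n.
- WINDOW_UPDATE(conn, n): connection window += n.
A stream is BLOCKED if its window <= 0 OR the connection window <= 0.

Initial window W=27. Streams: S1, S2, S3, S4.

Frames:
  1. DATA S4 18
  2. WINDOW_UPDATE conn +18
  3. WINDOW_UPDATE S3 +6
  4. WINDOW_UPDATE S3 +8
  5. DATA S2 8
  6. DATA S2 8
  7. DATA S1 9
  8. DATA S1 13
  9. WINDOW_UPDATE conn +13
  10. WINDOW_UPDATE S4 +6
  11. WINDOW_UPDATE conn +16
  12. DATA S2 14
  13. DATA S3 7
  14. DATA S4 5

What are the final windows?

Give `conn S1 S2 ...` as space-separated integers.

Answer: -8 5 -3 34 10

Derivation:
Op 1: conn=9 S1=27 S2=27 S3=27 S4=9 blocked=[]
Op 2: conn=27 S1=27 S2=27 S3=27 S4=9 blocked=[]
Op 3: conn=27 S1=27 S2=27 S3=33 S4=9 blocked=[]
Op 4: conn=27 S1=27 S2=27 S3=41 S4=9 blocked=[]
Op 5: conn=19 S1=27 S2=19 S3=41 S4=9 blocked=[]
Op 6: conn=11 S1=27 S2=11 S3=41 S4=9 blocked=[]
Op 7: conn=2 S1=18 S2=11 S3=41 S4=9 blocked=[]
Op 8: conn=-11 S1=5 S2=11 S3=41 S4=9 blocked=[1, 2, 3, 4]
Op 9: conn=2 S1=5 S2=11 S3=41 S4=9 blocked=[]
Op 10: conn=2 S1=5 S2=11 S3=41 S4=15 blocked=[]
Op 11: conn=18 S1=5 S2=11 S3=41 S4=15 blocked=[]
Op 12: conn=4 S1=5 S2=-3 S3=41 S4=15 blocked=[2]
Op 13: conn=-3 S1=5 S2=-3 S3=34 S4=15 blocked=[1, 2, 3, 4]
Op 14: conn=-8 S1=5 S2=-3 S3=34 S4=10 blocked=[1, 2, 3, 4]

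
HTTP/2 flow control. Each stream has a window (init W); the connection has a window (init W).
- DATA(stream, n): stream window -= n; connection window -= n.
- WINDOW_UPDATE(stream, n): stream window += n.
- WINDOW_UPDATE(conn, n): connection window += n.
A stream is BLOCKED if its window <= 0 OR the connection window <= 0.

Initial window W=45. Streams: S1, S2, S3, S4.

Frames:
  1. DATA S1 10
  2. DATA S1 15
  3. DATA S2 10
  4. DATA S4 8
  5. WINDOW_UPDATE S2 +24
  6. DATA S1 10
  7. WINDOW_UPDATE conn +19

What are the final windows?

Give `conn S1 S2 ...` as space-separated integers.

Answer: 11 10 59 45 37

Derivation:
Op 1: conn=35 S1=35 S2=45 S3=45 S4=45 blocked=[]
Op 2: conn=20 S1=20 S2=45 S3=45 S4=45 blocked=[]
Op 3: conn=10 S1=20 S2=35 S3=45 S4=45 blocked=[]
Op 4: conn=2 S1=20 S2=35 S3=45 S4=37 blocked=[]
Op 5: conn=2 S1=20 S2=59 S3=45 S4=37 blocked=[]
Op 6: conn=-8 S1=10 S2=59 S3=45 S4=37 blocked=[1, 2, 3, 4]
Op 7: conn=11 S1=10 S2=59 S3=45 S4=37 blocked=[]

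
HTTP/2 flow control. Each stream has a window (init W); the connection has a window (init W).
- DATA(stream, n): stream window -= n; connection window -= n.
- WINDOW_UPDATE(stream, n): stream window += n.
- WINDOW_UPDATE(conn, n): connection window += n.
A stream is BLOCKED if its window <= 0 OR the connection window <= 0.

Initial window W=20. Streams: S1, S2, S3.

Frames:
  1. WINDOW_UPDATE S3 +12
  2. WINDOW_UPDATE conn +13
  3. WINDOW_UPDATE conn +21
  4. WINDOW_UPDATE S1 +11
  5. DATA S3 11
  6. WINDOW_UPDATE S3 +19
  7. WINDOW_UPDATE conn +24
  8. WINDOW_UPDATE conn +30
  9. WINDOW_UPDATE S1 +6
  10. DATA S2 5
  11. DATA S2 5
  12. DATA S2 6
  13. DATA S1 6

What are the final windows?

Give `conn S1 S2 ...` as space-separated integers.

Answer: 75 31 4 40

Derivation:
Op 1: conn=20 S1=20 S2=20 S3=32 blocked=[]
Op 2: conn=33 S1=20 S2=20 S3=32 blocked=[]
Op 3: conn=54 S1=20 S2=20 S3=32 blocked=[]
Op 4: conn=54 S1=31 S2=20 S3=32 blocked=[]
Op 5: conn=43 S1=31 S2=20 S3=21 blocked=[]
Op 6: conn=43 S1=31 S2=20 S3=40 blocked=[]
Op 7: conn=67 S1=31 S2=20 S3=40 blocked=[]
Op 8: conn=97 S1=31 S2=20 S3=40 blocked=[]
Op 9: conn=97 S1=37 S2=20 S3=40 blocked=[]
Op 10: conn=92 S1=37 S2=15 S3=40 blocked=[]
Op 11: conn=87 S1=37 S2=10 S3=40 blocked=[]
Op 12: conn=81 S1=37 S2=4 S3=40 blocked=[]
Op 13: conn=75 S1=31 S2=4 S3=40 blocked=[]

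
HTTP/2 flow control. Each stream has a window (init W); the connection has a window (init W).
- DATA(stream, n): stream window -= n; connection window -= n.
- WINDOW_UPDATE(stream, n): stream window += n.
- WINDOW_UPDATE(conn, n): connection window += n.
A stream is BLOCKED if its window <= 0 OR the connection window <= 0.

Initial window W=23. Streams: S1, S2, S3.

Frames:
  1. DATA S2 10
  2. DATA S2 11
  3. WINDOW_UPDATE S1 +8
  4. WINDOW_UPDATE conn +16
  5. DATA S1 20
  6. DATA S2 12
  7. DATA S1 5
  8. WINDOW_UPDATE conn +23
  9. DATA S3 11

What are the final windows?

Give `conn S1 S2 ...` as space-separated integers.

Answer: -7 6 -10 12

Derivation:
Op 1: conn=13 S1=23 S2=13 S3=23 blocked=[]
Op 2: conn=2 S1=23 S2=2 S3=23 blocked=[]
Op 3: conn=2 S1=31 S2=2 S3=23 blocked=[]
Op 4: conn=18 S1=31 S2=2 S3=23 blocked=[]
Op 5: conn=-2 S1=11 S2=2 S3=23 blocked=[1, 2, 3]
Op 6: conn=-14 S1=11 S2=-10 S3=23 blocked=[1, 2, 3]
Op 7: conn=-19 S1=6 S2=-10 S3=23 blocked=[1, 2, 3]
Op 8: conn=4 S1=6 S2=-10 S3=23 blocked=[2]
Op 9: conn=-7 S1=6 S2=-10 S3=12 blocked=[1, 2, 3]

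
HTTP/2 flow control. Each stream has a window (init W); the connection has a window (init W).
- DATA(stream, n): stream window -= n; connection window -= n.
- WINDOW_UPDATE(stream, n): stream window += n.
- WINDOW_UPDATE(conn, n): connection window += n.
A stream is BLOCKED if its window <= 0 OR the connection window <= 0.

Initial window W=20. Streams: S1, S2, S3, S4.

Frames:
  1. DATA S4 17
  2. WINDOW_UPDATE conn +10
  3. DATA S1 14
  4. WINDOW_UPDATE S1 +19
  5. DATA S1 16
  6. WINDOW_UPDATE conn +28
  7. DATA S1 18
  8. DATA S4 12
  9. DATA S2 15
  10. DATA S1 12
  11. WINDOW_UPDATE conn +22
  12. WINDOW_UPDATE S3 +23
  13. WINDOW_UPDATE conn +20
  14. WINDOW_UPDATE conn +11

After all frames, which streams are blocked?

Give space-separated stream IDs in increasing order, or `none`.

Op 1: conn=3 S1=20 S2=20 S3=20 S4=3 blocked=[]
Op 2: conn=13 S1=20 S2=20 S3=20 S4=3 blocked=[]
Op 3: conn=-1 S1=6 S2=20 S3=20 S4=3 blocked=[1, 2, 3, 4]
Op 4: conn=-1 S1=25 S2=20 S3=20 S4=3 blocked=[1, 2, 3, 4]
Op 5: conn=-17 S1=9 S2=20 S3=20 S4=3 blocked=[1, 2, 3, 4]
Op 6: conn=11 S1=9 S2=20 S3=20 S4=3 blocked=[]
Op 7: conn=-7 S1=-9 S2=20 S3=20 S4=3 blocked=[1, 2, 3, 4]
Op 8: conn=-19 S1=-9 S2=20 S3=20 S4=-9 blocked=[1, 2, 3, 4]
Op 9: conn=-34 S1=-9 S2=5 S3=20 S4=-9 blocked=[1, 2, 3, 4]
Op 10: conn=-46 S1=-21 S2=5 S3=20 S4=-9 blocked=[1, 2, 3, 4]
Op 11: conn=-24 S1=-21 S2=5 S3=20 S4=-9 blocked=[1, 2, 3, 4]
Op 12: conn=-24 S1=-21 S2=5 S3=43 S4=-9 blocked=[1, 2, 3, 4]
Op 13: conn=-4 S1=-21 S2=5 S3=43 S4=-9 blocked=[1, 2, 3, 4]
Op 14: conn=7 S1=-21 S2=5 S3=43 S4=-9 blocked=[1, 4]

Answer: S1 S4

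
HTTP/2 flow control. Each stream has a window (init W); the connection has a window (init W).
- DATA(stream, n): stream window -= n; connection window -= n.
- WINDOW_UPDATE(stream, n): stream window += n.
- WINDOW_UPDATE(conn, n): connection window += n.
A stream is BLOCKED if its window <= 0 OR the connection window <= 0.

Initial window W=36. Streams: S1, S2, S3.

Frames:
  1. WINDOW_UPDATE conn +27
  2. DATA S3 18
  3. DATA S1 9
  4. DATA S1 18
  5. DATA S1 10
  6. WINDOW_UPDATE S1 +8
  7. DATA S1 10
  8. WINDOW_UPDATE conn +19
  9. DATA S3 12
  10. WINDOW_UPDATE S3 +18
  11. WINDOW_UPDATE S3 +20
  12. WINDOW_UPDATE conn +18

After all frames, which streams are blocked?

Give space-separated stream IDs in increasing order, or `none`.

Op 1: conn=63 S1=36 S2=36 S3=36 blocked=[]
Op 2: conn=45 S1=36 S2=36 S3=18 blocked=[]
Op 3: conn=36 S1=27 S2=36 S3=18 blocked=[]
Op 4: conn=18 S1=9 S2=36 S3=18 blocked=[]
Op 5: conn=8 S1=-1 S2=36 S3=18 blocked=[1]
Op 6: conn=8 S1=7 S2=36 S3=18 blocked=[]
Op 7: conn=-2 S1=-3 S2=36 S3=18 blocked=[1, 2, 3]
Op 8: conn=17 S1=-3 S2=36 S3=18 blocked=[1]
Op 9: conn=5 S1=-3 S2=36 S3=6 blocked=[1]
Op 10: conn=5 S1=-3 S2=36 S3=24 blocked=[1]
Op 11: conn=5 S1=-3 S2=36 S3=44 blocked=[1]
Op 12: conn=23 S1=-3 S2=36 S3=44 blocked=[1]

Answer: S1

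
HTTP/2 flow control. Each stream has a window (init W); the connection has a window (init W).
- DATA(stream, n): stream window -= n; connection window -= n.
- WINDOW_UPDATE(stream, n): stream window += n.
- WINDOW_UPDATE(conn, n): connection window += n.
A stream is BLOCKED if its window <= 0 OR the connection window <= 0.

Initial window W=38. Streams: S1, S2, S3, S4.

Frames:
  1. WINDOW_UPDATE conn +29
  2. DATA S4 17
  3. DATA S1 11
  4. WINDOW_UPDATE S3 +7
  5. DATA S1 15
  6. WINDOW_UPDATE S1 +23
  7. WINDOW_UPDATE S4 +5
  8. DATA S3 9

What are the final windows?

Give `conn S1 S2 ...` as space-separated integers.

Op 1: conn=67 S1=38 S2=38 S3=38 S4=38 blocked=[]
Op 2: conn=50 S1=38 S2=38 S3=38 S4=21 blocked=[]
Op 3: conn=39 S1=27 S2=38 S3=38 S4=21 blocked=[]
Op 4: conn=39 S1=27 S2=38 S3=45 S4=21 blocked=[]
Op 5: conn=24 S1=12 S2=38 S3=45 S4=21 blocked=[]
Op 6: conn=24 S1=35 S2=38 S3=45 S4=21 blocked=[]
Op 7: conn=24 S1=35 S2=38 S3=45 S4=26 blocked=[]
Op 8: conn=15 S1=35 S2=38 S3=36 S4=26 blocked=[]

Answer: 15 35 38 36 26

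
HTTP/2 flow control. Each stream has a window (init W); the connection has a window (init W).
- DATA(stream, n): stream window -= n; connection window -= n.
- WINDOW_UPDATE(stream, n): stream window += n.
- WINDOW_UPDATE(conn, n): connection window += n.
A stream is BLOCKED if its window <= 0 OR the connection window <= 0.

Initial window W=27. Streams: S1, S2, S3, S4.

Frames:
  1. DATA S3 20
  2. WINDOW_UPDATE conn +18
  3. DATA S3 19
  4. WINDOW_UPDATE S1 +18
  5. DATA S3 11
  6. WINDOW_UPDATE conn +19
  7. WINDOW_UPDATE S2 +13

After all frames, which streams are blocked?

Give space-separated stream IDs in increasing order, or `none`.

Op 1: conn=7 S1=27 S2=27 S3=7 S4=27 blocked=[]
Op 2: conn=25 S1=27 S2=27 S3=7 S4=27 blocked=[]
Op 3: conn=6 S1=27 S2=27 S3=-12 S4=27 blocked=[3]
Op 4: conn=6 S1=45 S2=27 S3=-12 S4=27 blocked=[3]
Op 5: conn=-5 S1=45 S2=27 S3=-23 S4=27 blocked=[1, 2, 3, 4]
Op 6: conn=14 S1=45 S2=27 S3=-23 S4=27 blocked=[3]
Op 7: conn=14 S1=45 S2=40 S3=-23 S4=27 blocked=[3]

Answer: S3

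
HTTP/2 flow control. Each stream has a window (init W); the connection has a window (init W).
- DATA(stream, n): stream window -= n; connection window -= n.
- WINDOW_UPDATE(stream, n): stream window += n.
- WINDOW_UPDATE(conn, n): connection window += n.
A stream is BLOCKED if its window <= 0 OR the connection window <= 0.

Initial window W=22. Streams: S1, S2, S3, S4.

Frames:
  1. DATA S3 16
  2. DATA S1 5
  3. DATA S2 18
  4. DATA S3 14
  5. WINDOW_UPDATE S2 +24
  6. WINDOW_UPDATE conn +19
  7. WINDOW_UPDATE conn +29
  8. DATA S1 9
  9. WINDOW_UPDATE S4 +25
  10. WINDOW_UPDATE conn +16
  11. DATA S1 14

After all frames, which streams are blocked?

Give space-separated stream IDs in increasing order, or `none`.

Op 1: conn=6 S1=22 S2=22 S3=6 S4=22 blocked=[]
Op 2: conn=1 S1=17 S2=22 S3=6 S4=22 blocked=[]
Op 3: conn=-17 S1=17 S2=4 S3=6 S4=22 blocked=[1, 2, 3, 4]
Op 4: conn=-31 S1=17 S2=4 S3=-8 S4=22 blocked=[1, 2, 3, 4]
Op 5: conn=-31 S1=17 S2=28 S3=-8 S4=22 blocked=[1, 2, 3, 4]
Op 6: conn=-12 S1=17 S2=28 S3=-8 S4=22 blocked=[1, 2, 3, 4]
Op 7: conn=17 S1=17 S2=28 S3=-8 S4=22 blocked=[3]
Op 8: conn=8 S1=8 S2=28 S3=-8 S4=22 blocked=[3]
Op 9: conn=8 S1=8 S2=28 S3=-8 S4=47 blocked=[3]
Op 10: conn=24 S1=8 S2=28 S3=-8 S4=47 blocked=[3]
Op 11: conn=10 S1=-6 S2=28 S3=-8 S4=47 blocked=[1, 3]

Answer: S1 S3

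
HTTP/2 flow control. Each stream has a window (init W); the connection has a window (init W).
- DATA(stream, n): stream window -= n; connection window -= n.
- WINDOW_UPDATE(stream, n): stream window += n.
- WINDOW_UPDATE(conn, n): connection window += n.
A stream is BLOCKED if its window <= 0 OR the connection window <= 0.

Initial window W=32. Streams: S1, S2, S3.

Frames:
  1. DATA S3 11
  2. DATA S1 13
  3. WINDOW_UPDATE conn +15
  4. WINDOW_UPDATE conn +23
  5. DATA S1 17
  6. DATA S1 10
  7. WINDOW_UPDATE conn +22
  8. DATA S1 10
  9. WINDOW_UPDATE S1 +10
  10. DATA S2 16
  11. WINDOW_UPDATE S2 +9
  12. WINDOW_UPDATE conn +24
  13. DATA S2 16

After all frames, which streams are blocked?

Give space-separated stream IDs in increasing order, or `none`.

Answer: S1

Derivation:
Op 1: conn=21 S1=32 S2=32 S3=21 blocked=[]
Op 2: conn=8 S1=19 S2=32 S3=21 blocked=[]
Op 3: conn=23 S1=19 S2=32 S3=21 blocked=[]
Op 4: conn=46 S1=19 S2=32 S3=21 blocked=[]
Op 5: conn=29 S1=2 S2=32 S3=21 blocked=[]
Op 6: conn=19 S1=-8 S2=32 S3=21 blocked=[1]
Op 7: conn=41 S1=-8 S2=32 S3=21 blocked=[1]
Op 8: conn=31 S1=-18 S2=32 S3=21 blocked=[1]
Op 9: conn=31 S1=-8 S2=32 S3=21 blocked=[1]
Op 10: conn=15 S1=-8 S2=16 S3=21 blocked=[1]
Op 11: conn=15 S1=-8 S2=25 S3=21 blocked=[1]
Op 12: conn=39 S1=-8 S2=25 S3=21 blocked=[1]
Op 13: conn=23 S1=-8 S2=9 S3=21 blocked=[1]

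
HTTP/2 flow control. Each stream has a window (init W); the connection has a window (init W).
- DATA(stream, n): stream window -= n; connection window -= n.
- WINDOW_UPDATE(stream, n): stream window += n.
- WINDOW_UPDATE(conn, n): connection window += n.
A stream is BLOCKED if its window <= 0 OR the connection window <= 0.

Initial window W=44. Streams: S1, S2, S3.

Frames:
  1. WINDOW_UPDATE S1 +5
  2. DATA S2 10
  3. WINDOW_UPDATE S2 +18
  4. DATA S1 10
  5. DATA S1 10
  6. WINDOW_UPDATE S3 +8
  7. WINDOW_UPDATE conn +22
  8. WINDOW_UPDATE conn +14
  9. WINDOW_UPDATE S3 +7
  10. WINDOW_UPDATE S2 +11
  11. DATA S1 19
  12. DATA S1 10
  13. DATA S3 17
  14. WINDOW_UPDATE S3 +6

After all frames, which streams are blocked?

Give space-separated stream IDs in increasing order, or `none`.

Answer: S1

Derivation:
Op 1: conn=44 S1=49 S2=44 S3=44 blocked=[]
Op 2: conn=34 S1=49 S2=34 S3=44 blocked=[]
Op 3: conn=34 S1=49 S2=52 S3=44 blocked=[]
Op 4: conn=24 S1=39 S2=52 S3=44 blocked=[]
Op 5: conn=14 S1=29 S2=52 S3=44 blocked=[]
Op 6: conn=14 S1=29 S2=52 S3=52 blocked=[]
Op 7: conn=36 S1=29 S2=52 S3=52 blocked=[]
Op 8: conn=50 S1=29 S2=52 S3=52 blocked=[]
Op 9: conn=50 S1=29 S2=52 S3=59 blocked=[]
Op 10: conn=50 S1=29 S2=63 S3=59 blocked=[]
Op 11: conn=31 S1=10 S2=63 S3=59 blocked=[]
Op 12: conn=21 S1=0 S2=63 S3=59 blocked=[1]
Op 13: conn=4 S1=0 S2=63 S3=42 blocked=[1]
Op 14: conn=4 S1=0 S2=63 S3=48 blocked=[1]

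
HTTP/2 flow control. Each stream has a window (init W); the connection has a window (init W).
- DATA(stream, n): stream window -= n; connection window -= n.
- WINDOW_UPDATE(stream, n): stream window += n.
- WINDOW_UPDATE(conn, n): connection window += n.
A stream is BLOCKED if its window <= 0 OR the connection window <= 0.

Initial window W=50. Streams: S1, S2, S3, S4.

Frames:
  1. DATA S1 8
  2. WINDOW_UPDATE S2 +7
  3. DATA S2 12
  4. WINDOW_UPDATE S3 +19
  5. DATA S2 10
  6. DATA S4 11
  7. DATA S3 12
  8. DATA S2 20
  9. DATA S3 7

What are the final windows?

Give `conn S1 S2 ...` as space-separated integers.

Op 1: conn=42 S1=42 S2=50 S3=50 S4=50 blocked=[]
Op 2: conn=42 S1=42 S2=57 S3=50 S4=50 blocked=[]
Op 3: conn=30 S1=42 S2=45 S3=50 S4=50 blocked=[]
Op 4: conn=30 S1=42 S2=45 S3=69 S4=50 blocked=[]
Op 5: conn=20 S1=42 S2=35 S3=69 S4=50 blocked=[]
Op 6: conn=9 S1=42 S2=35 S3=69 S4=39 blocked=[]
Op 7: conn=-3 S1=42 S2=35 S3=57 S4=39 blocked=[1, 2, 3, 4]
Op 8: conn=-23 S1=42 S2=15 S3=57 S4=39 blocked=[1, 2, 3, 4]
Op 9: conn=-30 S1=42 S2=15 S3=50 S4=39 blocked=[1, 2, 3, 4]

Answer: -30 42 15 50 39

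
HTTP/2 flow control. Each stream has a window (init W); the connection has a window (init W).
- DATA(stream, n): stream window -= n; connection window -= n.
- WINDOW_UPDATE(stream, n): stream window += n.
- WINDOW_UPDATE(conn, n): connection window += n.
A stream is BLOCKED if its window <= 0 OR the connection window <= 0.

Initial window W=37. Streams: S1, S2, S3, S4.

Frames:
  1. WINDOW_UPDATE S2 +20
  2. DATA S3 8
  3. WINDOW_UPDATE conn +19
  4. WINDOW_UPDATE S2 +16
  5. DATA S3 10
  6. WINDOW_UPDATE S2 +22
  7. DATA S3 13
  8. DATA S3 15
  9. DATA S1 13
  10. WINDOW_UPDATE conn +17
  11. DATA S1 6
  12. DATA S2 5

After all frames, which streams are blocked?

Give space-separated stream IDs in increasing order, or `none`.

Answer: S3

Derivation:
Op 1: conn=37 S1=37 S2=57 S3=37 S4=37 blocked=[]
Op 2: conn=29 S1=37 S2=57 S3=29 S4=37 blocked=[]
Op 3: conn=48 S1=37 S2=57 S3=29 S4=37 blocked=[]
Op 4: conn=48 S1=37 S2=73 S3=29 S4=37 blocked=[]
Op 5: conn=38 S1=37 S2=73 S3=19 S4=37 blocked=[]
Op 6: conn=38 S1=37 S2=95 S3=19 S4=37 blocked=[]
Op 7: conn=25 S1=37 S2=95 S3=6 S4=37 blocked=[]
Op 8: conn=10 S1=37 S2=95 S3=-9 S4=37 blocked=[3]
Op 9: conn=-3 S1=24 S2=95 S3=-9 S4=37 blocked=[1, 2, 3, 4]
Op 10: conn=14 S1=24 S2=95 S3=-9 S4=37 blocked=[3]
Op 11: conn=8 S1=18 S2=95 S3=-9 S4=37 blocked=[3]
Op 12: conn=3 S1=18 S2=90 S3=-9 S4=37 blocked=[3]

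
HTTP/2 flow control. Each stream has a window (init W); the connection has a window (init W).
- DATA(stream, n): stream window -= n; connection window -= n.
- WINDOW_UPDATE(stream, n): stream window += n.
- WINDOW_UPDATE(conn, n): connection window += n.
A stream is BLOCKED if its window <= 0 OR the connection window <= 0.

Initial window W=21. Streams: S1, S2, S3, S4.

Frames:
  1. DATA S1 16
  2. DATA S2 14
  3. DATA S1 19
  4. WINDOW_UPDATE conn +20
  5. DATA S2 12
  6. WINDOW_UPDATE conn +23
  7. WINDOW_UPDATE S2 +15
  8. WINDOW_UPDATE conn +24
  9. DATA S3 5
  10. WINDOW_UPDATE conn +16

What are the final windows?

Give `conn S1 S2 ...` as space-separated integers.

Op 1: conn=5 S1=5 S2=21 S3=21 S4=21 blocked=[]
Op 2: conn=-9 S1=5 S2=7 S3=21 S4=21 blocked=[1, 2, 3, 4]
Op 3: conn=-28 S1=-14 S2=7 S3=21 S4=21 blocked=[1, 2, 3, 4]
Op 4: conn=-8 S1=-14 S2=7 S3=21 S4=21 blocked=[1, 2, 3, 4]
Op 5: conn=-20 S1=-14 S2=-5 S3=21 S4=21 blocked=[1, 2, 3, 4]
Op 6: conn=3 S1=-14 S2=-5 S3=21 S4=21 blocked=[1, 2]
Op 7: conn=3 S1=-14 S2=10 S3=21 S4=21 blocked=[1]
Op 8: conn=27 S1=-14 S2=10 S3=21 S4=21 blocked=[1]
Op 9: conn=22 S1=-14 S2=10 S3=16 S4=21 blocked=[1]
Op 10: conn=38 S1=-14 S2=10 S3=16 S4=21 blocked=[1]

Answer: 38 -14 10 16 21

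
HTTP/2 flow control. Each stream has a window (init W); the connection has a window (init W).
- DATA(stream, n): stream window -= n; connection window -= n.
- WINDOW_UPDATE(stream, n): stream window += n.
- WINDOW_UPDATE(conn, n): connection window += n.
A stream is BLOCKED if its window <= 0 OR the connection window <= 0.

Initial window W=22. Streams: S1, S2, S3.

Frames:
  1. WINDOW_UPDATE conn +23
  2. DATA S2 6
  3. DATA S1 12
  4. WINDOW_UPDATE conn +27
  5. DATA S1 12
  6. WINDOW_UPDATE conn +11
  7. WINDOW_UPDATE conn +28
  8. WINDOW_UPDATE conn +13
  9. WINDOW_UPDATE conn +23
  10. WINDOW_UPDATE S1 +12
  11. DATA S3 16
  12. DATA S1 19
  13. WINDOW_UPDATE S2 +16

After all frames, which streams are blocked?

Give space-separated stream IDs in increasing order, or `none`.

Answer: S1

Derivation:
Op 1: conn=45 S1=22 S2=22 S3=22 blocked=[]
Op 2: conn=39 S1=22 S2=16 S3=22 blocked=[]
Op 3: conn=27 S1=10 S2=16 S3=22 blocked=[]
Op 4: conn=54 S1=10 S2=16 S3=22 blocked=[]
Op 5: conn=42 S1=-2 S2=16 S3=22 blocked=[1]
Op 6: conn=53 S1=-2 S2=16 S3=22 blocked=[1]
Op 7: conn=81 S1=-2 S2=16 S3=22 blocked=[1]
Op 8: conn=94 S1=-2 S2=16 S3=22 blocked=[1]
Op 9: conn=117 S1=-2 S2=16 S3=22 blocked=[1]
Op 10: conn=117 S1=10 S2=16 S3=22 blocked=[]
Op 11: conn=101 S1=10 S2=16 S3=6 blocked=[]
Op 12: conn=82 S1=-9 S2=16 S3=6 blocked=[1]
Op 13: conn=82 S1=-9 S2=32 S3=6 blocked=[1]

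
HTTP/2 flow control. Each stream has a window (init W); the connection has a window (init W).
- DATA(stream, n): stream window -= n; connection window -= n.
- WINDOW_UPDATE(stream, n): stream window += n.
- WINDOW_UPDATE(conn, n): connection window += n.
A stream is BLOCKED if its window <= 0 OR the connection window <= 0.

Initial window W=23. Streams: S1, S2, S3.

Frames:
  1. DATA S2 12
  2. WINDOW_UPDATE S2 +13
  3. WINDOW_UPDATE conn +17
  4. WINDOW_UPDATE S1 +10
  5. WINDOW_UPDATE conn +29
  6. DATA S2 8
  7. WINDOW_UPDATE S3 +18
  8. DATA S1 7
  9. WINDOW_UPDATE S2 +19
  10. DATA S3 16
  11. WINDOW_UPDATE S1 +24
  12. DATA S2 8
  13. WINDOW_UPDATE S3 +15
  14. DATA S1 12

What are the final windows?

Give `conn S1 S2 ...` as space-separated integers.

Answer: 6 38 27 40

Derivation:
Op 1: conn=11 S1=23 S2=11 S3=23 blocked=[]
Op 2: conn=11 S1=23 S2=24 S3=23 blocked=[]
Op 3: conn=28 S1=23 S2=24 S3=23 blocked=[]
Op 4: conn=28 S1=33 S2=24 S3=23 blocked=[]
Op 5: conn=57 S1=33 S2=24 S3=23 blocked=[]
Op 6: conn=49 S1=33 S2=16 S3=23 blocked=[]
Op 7: conn=49 S1=33 S2=16 S3=41 blocked=[]
Op 8: conn=42 S1=26 S2=16 S3=41 blocked=[]
Op 9: conn=42 S1=26 S2=35 S3=41 blocked=[]
Op 10: conn=26 S1=26 S2=35 S3=25 blocked=[]
Op 11: conn=26 S1=50 S2=35 S3=25 blocked=[]
Op 12: conn=18 S1=50 S2=27 S3=25 blocked=[]
Op 13: conn=18 S1=50 S2=27 S3=40 blocked=[]
Op 14: conn=6 S1=38 S2=27 S3=40 blocked=[]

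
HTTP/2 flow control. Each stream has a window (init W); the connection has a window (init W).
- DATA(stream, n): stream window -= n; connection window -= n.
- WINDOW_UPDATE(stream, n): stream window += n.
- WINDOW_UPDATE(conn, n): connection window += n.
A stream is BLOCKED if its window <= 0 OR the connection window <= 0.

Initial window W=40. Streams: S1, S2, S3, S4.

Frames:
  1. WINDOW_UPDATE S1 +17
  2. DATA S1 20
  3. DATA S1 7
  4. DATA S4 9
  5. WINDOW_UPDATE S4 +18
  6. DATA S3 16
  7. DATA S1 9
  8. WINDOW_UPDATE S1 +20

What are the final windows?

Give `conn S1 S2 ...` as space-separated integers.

Op 1: conn=40 S1=57 S2=40 S3=40 S4=40 blocked=[]
Op 2: conn=20 S1=37 S2=40 S3=40 S4=40 blocked=[]
Op 3: conn=13 S1=30 S2=40 S3=40 S4=40 blocked=[]
Op 4: conn=4 S1=30 S2=40 S3=40 S4=31 blocked=[]
Op 5: conn=4 S1=30 S2=40 S3=40 S4=49 blocked=[]
Op 6: conn=-12 S1=30 S2=40 S3=24 S4=49 blocked=[1, 2, 3, 4]
Op 7: conn=-21 S1=21 S2=40 S3=24 S4=49 blocked=[1, 2, 3, 4]
Op 8: conn=-21 S1=41 S2=40 S3=24 S4=49 blocked=[1, 2, 3, 4]

Answer: -21 41 40 24 49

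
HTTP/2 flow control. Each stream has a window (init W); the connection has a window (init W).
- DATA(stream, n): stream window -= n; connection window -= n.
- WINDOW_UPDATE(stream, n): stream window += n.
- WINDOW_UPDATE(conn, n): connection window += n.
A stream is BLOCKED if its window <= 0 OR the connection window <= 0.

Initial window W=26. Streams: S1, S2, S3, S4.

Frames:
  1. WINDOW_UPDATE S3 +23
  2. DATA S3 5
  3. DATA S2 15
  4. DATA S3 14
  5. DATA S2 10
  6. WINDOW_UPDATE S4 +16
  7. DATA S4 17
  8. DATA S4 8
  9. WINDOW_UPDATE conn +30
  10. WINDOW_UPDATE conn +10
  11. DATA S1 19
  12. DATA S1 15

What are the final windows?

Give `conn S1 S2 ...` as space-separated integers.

Answer: -37 -8 1 30 17

Derivation:
Op 1: conn=26 S1=26 S2=26 S3=49 S4=26 blocked=[]
Op 2: conn=21 S1=26 S2=26 S3=44 S4=26 blocked=[]
Op 3: conn=6 S1=26 S2=11 S3=44 S4=26 blocked=[]
Op 4: conn=-8 S1=26 S2=11 S3=30 S4=26 blocked=[1, 2, 3, 4]
Op 5: conn=-18 S1=26 S2=1 S3=30 S4=26 blocked=[1, 2, 3, 4]
Op 6: conn=-18 S1=26 S2=1 S3=30 S4=42 blocked=[1, 2, 3, 4]
Op 7: conn=-35 S1=26 S2=1 S3=30 S4=25 blocked=[1, 2, 3, 4]
Op 8: conn=-43 S1=26 S2=1 S3=30 S4=17 blocked=[1, 2, 3, 4]
Op 9: conn=-13 S1=26 S2=1 S3=30 S4=17 blocked=[1, 2, 3, 4]
Op 10: conn=-3 S1=26 S2=1 S3=30 S4=17 blocked=[1, 2, 3, 4]
Op 11: conn=-22 S1=7 S2=1 S3=30 S4=17 blocked=[1, 2, 3, 4]
Op 12: conn=-37 S1=-8 S2=1 S3=30 S4=17 blocked=[1, 2, 3, 4]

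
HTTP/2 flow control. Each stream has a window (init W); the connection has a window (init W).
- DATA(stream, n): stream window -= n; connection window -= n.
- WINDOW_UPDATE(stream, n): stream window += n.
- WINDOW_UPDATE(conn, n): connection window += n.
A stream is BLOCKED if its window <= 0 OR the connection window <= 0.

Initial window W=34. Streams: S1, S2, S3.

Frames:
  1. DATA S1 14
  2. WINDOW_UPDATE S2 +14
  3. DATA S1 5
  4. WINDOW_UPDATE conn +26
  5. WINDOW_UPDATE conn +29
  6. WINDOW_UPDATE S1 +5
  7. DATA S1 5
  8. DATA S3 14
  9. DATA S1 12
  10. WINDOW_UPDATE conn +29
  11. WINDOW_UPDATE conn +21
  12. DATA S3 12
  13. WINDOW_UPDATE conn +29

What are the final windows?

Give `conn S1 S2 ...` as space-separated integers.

Op 1: conn=20 S1=20 S2=34 S3=34 blocked=[]
Op 2: conn=20 S1=20 S2=48 S3=34 blocked=[]
Op 3: conn=15 S1=15 S2=48 S3=34 blocked=[]
Op 4: conn=41 S1=15 S2=48 S3=34 blocked=[]
Op 5: conn=70 S1=15 S2=48 S3=34 blocked=[]
Op 6: conn=70 S1=20 S2=48 S3=34 blocked=[]
Op 7: conn=65 S1=15 S2=48 S3=34 blocked=[]
Op 8: conn=51 S1=15 S2=48 S3=20 blocked=[]
Op 9: conn=39 S1=3 S2=48 S3=20 blocked=[]
Op 10: conn=68 S1=3 S2=48 S3=20 blocked=[]
Op 11: conn=89 S1=3 S2=48 S3=20 blocked=[]
Op 12: conn=77 S1=3 S2=48 S3=8 blocked=[]
Op 13: conn=106 S1=3 S2=48 S3=8 blocked=[]

Answer: 106 3 48 8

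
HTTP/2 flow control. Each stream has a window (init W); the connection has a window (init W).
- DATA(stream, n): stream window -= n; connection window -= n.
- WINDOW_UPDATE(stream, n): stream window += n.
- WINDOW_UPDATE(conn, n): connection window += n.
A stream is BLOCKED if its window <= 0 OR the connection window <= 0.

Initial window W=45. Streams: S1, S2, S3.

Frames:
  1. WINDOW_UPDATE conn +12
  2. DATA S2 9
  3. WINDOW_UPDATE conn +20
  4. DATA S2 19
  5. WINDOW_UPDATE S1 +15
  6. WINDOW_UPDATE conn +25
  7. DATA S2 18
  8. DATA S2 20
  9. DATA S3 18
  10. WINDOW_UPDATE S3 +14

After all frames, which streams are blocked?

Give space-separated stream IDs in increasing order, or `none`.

Op 1: conn=57 S1=45 S2=45 S3=45 blocked=[]
Op 2: conn=48 S1=45 S2=36 S3=45 blocked=[]
Op 3: conn=68 S1=45 S2=36 S3=45 blocked=[]
Op 4: conn=49 S1=45 S2=17 S3=45 blocked=[]
Op 5: conn=49 S1=60 S2=17 S3=45 blocked=[]
Op 6: conn=74 S1=60 S2=17 S3=45 blocked=[]
Op 7: conn=56 S1=60 S2=-1 S3=45 blocked=[2]
Op 8: conn=36 S1=60 S2=-21 S3=45 blocked=[2]
Op 9: conn=18 S1=60 S2=-21 S3=27 blocked=[2]
Op 10: conn=18 S1=60 S2=-21 S3=41 blocked=[2]

Answer: S2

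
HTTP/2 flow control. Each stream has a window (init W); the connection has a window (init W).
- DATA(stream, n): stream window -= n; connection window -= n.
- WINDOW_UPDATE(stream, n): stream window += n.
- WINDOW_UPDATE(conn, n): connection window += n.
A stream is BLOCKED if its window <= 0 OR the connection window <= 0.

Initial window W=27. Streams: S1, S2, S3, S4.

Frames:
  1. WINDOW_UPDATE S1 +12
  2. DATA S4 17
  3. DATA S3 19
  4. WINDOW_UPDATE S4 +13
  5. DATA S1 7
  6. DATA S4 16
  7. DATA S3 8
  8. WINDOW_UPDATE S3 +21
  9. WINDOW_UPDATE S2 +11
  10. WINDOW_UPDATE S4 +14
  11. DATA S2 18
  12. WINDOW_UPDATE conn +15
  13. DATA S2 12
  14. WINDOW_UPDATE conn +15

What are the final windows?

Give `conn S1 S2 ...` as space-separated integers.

Op 1: conn=27 S1=39 S2=27 S3=27 S4=27 blocked=[]
Op 2: conn=10 S1=39 S2=27 S3=27 S4=10 blocked=[]
Op 3: conn=-9 S1=39 S2=27 S3=8 S4=10 blocked=[1, 2, 3, 4]
Op 4: conn=-9 S1=39 S2=27 S3=8 S4=23 blocked=[1, 2, 3, 4]
Op 5: conn=-16 S1=32 S2=27 S3=8 S4=23 blocked=[1, 2, 3, 4]
Op 6: conn=-32 S1=32 S2=27 S3=8 S4=7 blocked=[1, 2, 3, 4]
Op 7: conn=-40 S1=32 S2=27 S3=0 S4=7 blocked=[1, 2, 3, 4]
Op 8: conn=-40 S1=32 S2=27 S3=21 S4=7 blocked=[1, 2, 3, 4]
Op 9: conn=-40 S1=32 S2=38 S3=21 S4=7 blocked=[1, 2, 3, 4]
Op 10: conn=-40 S1=32 S2=38 S3=21 S4=21 blocked=[1, 2, 3, 4]
Op 11: conn=-58 S1=32 S2=20 S3=21 S4=21 blocked=[1, 2, 3, 4]
Op 12: conn=-43 S1=32 S2=20 S3=21 S4=21 blocked=[1, 2, 3, 4]
Op 13: conn=-55 S1=32 S2=8 S3=21 S4=21 blocked=[1, 2, 3, 4]
Op 14: conn=-40 S1=32 S2=8 S3=21 S4=21 blocked=[1, 2, 3, 4]

Answer: -40 32 8 21 21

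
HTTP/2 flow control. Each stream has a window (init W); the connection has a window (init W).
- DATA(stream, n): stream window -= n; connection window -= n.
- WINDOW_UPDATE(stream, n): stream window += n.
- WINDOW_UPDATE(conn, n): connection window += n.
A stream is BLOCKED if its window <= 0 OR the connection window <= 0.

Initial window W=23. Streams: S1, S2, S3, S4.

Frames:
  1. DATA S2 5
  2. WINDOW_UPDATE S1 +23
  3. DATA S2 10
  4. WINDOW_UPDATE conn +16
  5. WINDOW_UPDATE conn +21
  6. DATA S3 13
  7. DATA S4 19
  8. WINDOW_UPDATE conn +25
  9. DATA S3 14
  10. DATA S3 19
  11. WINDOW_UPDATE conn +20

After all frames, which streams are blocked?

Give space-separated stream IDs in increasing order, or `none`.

Answer: S3

Derivation:
Op 1: conn=18 S1=23 S2=18 S3=23 S4=23 blocked=[]
Op 2: conn=18 S1=46 S2=18 S3=23 S4=23 blocked=[]
Op 3: conn=8 S1=46 S2=8 S3=23 S4=23 blocked=[]
Op 4: conn=24 S1=46 S2=8 S3=23 S4=23 blocked=[]
Op 5: conn=45 S1=46 S2=8 S3=23 S4=23 blocked=[]
Op 6: conn=32 S1=46 S2=8 S3=10 S4=23 blocked=[]
Op 7: conn=13 S1=46 S2=8 S3=10 S4=4 blocked=[]
Op 8: conn=38 S1=46 S2=8 S3=10 S4=4 blocked=[]
Op 9: conn=24 S1=46 S2=8 S3=-4 S4=4 blocked=[3]
Op 10: conn=5 S1=46 S2=8 S3=-23 S4=4 blocked=[3]
Op 11: conn=25 S1=46 S2=8 S3=-23 S4=4 blocked=[3]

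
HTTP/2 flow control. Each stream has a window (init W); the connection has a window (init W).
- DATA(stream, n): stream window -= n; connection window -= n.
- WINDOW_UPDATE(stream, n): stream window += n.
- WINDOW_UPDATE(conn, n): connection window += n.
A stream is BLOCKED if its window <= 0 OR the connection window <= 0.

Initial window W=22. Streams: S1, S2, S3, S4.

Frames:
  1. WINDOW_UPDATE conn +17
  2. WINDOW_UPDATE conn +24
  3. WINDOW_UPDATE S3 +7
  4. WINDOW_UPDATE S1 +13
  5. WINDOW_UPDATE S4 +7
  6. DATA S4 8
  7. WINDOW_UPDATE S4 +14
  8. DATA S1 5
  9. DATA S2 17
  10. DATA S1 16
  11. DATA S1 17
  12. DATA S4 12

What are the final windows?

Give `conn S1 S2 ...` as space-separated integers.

Answer: -12 -3 5 29 23

Derivation:
Op 1: conn=39 S1=22 S2=22 S3=22 S4=22 blocked=[]
Op 2: conn=63 S1=22 S2=22 S3=22 S4=22 blocked=[]
Op 3: conn=63 S1=22 S2=22 S3=29 S4=22 blocked=[]
Op 4: conn=63 S1=35 S2=22 S3=29 S4=22 blocked=[]
Op 5: conn=63 S1=35 S2=22 S3=29 S4=29 blocked=[]
Op 6: conn=55 S1=35 S2=22 S3=29 S4=21 blocked=[]
Op 7: conn=55 S1=35 S2=22 S3=29 S4=35 blocked=[]
Op 8: conn=50 S1=30 S2=22 S3=29 S4=35 blocked=[]
Op 9: conn=33 S1=30 S2=5 S3=29 S4=35 blocked=[]
Op 10: conn=17 S1=14 S2=5 S3=29 S4=35 blocked=[]
Op 11: conn=0 S1=-3 S2=5 S3=29 S4=35 blocked=[1, 2, 3, 4]
Op 12: conn=-12 S1=-3 S2=5 S3=29 S4=23 blocked=[1, 2, 3, 4]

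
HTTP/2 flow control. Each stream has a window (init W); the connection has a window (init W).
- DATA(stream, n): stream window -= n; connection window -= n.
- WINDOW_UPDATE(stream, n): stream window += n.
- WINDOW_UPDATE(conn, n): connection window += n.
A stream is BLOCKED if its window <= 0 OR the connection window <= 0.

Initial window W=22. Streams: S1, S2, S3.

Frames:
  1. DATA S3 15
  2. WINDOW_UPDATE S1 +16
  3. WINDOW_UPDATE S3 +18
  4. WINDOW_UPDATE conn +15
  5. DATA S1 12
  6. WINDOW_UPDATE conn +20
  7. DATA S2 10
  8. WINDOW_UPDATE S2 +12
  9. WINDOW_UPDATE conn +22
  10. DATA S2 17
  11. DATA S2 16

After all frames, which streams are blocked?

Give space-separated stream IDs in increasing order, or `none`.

Op 1: conn=7 S1=22 S2=22 S3=7 blocked=[]
Op 2: conn=7 S1=38 S2=22 S3=7 blocked=[]
Op 3: conn=7 S1=38 S2=22 S3=25 blocked=[]
Op 4: conn=22 S1=38 S2=22 S3=25 blocked=[]
Op 5: conn=10 S1=26 S2=22 S3=25 blocked=[]
Op 6: conn=30 S1=26 S2=22 S3=25 blocked=[]
Op 7: conn=20 S1=26 S2=12 S3=25 blocked=[]
Op 8: conn=20 S1=26 S2=24 S3=25 blocked=[]
Op 9: conn=42 S1=26 S2=24 S3=25 blocked=[]
Op 10: conn=25 S1=26 S2=7 S3=25 blocked=[]
Op 11: conn=9 S1=26 S2=-9 S3=25 blocked=[2]

Answer: S2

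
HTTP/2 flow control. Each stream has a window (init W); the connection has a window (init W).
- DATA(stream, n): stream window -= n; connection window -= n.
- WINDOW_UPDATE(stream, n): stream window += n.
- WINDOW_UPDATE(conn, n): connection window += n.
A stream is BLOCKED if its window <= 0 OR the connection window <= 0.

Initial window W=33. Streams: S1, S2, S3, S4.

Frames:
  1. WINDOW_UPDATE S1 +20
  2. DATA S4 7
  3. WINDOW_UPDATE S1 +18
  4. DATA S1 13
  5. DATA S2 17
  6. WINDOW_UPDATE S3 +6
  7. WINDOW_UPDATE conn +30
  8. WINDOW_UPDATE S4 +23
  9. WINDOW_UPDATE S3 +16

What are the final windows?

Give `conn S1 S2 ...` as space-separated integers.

Op 1: conn=33 S1=53 S2=33 S3=33 S4=33 blocked=[]
Op 2: conn=26 S1=53 S2=33 S3=33 S4=26 blocked=[]
Op 3: conn=26 S1=71 S2=33 S3=33 S4=26 blocked=[]
Op 4: conn=13 S1=58 S2=33 S3=33 S4=26 blocked=[]
Op 5: conn=-4 S1=58 S2=16 S3=33 S4=26 blocked=[1, 2, 3, 4]
Op 6: conn=-4 S1=58 S2=16 S3=39 S4=26 blocked=[1, 2, 3, 4]
Op 7: conn=26 S1=58 S2=16 S3=39 S4=26 blocked=[]
Op 8: conn=26 S1=58 S2=16 S3=39 S4=49 blocked=[]
Op 9: conn=26 S1=58 S2=16 S3=55 S4=49 blocked=[]

Answer: 26 58 16 55 49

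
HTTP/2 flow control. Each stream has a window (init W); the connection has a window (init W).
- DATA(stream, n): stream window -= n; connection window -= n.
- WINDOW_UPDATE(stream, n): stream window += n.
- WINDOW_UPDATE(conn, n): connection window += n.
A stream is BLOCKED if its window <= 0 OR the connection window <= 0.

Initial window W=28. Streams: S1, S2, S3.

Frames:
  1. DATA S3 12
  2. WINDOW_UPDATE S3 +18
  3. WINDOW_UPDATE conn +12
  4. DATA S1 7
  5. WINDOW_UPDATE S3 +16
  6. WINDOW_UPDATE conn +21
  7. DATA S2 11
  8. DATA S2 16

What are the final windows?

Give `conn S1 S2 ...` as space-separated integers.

Op 1: conn=16 S1=28 S2=28 S3=16 blocked=[]
Op 2: conn=16 S1=28 S2=28 S3=34 blocked=[]
Op 3: conn=28 S1=28 S2=28 S3=34 blocked=[]
Op 4: conn=21 S1=21 S2=28 S3=34 blocked=[]
Op 5: conn=21 S1=21 S2=28 S3=50 blocked=[]
Op 6: conn=42 S1=21 S2=28 S3=50 blocked=[]
Op 7: conn=31 S1=21 S2=17 S3=50 blocked=[]
Op 8: conn=15 S1=21 S2=1 S3=50 blocked=[]

Answer: 15 21 1 50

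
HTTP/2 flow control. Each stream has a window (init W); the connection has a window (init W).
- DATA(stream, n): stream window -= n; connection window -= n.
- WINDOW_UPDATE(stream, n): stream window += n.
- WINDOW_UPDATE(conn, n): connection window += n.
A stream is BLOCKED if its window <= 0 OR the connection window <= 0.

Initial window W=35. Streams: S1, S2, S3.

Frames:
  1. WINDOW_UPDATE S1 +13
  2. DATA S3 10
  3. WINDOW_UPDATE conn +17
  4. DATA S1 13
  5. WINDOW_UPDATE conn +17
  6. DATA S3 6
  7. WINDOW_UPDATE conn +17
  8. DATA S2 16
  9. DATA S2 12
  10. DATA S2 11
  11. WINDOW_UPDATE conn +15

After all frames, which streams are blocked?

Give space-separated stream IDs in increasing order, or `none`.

Op 1: conn=35 S1=48 S2=35 S3=35 blocked=[]
Op 2: conn=25 S1=48 S2=35 S3=25 blocked=[]
Op 3: conn=42 S1=48 S2=35 S3=25 blocked=[]
Op 4: conn=29 S1=35 S2=35 S3=25 blocked=[]
Op 5: conn=46 S1=35 S2=35 S3=25 blocked=[]
Op 6: conn=40 S1=35 S2=35 S3=19 blocked=[]
Op 7: conn=57 S1=35 S2=35 S3=19 blocked=[]
Op 8: conn=41 S1=35 S2=19 S3=19 blocked=[]
Op 9: conn=29 S1=35 S2=7 S3=19 blocked=[]
Op 10: conn=18 S1=35 S2=-4 S3=19 blocked=[2]
Op 11: conn=33 S1=35 S2=-4 S3=19 blocked=[2]

Answer: S2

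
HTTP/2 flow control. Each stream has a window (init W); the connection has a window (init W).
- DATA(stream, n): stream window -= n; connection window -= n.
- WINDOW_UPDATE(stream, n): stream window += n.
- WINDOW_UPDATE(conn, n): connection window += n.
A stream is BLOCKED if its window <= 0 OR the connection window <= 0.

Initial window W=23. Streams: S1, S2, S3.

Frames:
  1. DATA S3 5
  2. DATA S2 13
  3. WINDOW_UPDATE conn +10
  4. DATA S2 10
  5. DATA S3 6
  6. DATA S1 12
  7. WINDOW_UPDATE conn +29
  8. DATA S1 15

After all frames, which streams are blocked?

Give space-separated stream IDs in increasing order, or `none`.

Op 1: conn=18 S1=23 S2=23 S3=18 blocked=[]
Op 2: conn=5 S1=23 S2=10 S3=18 blocked=[]
Op 3: conn=15 S1=23 S2=10 S3=18 blocked=[]
Op 4: conn=5 S1=23 S2=0 S3=18 blocked=[2]
Op 5: conn=-1 S1=23 S2=0 S3=12 blocked=[1, 2, 3]
Op 6: conn=-13 S1=11 S2=0 S3=12 blocked=[1, 2, 3]
Op 7: conn=16 S1=11 S2=0 S3=12 blocked=[2]
Op 8: conn=1 S1=-4 S2=0 S3=12 blocked=[1, 2]

Answer: S1 S2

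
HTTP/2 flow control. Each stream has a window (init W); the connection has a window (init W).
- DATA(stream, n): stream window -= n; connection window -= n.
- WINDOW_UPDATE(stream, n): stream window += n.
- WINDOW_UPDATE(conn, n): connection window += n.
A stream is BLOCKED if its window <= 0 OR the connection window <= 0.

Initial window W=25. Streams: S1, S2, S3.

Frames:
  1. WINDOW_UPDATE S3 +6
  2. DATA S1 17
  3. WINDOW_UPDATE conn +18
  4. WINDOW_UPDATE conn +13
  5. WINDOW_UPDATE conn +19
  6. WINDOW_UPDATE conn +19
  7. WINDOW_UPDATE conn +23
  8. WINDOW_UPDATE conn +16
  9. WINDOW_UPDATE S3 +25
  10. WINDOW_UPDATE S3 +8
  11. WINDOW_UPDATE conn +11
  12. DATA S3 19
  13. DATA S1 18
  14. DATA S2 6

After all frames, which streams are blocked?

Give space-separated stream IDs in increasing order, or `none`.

Op 1: conn=25 S1=25 S2=25 S3=31 blocked=[]
Op 2: conn=8 S1=8 S2=25 S3=31 blocked=[]
Op 3: conn=26 S1=8 S2=25 S3=31 blocked=[]
Op 4: conn=39 S1=8 S2=25 S3=31 blocked=[]
Op 5: conn=58 S1=8 S2=25 S3=31 blocked=[]
Op 6: conn=77 S1=8 S2=25 S3=31 blocked=[]
Op 7: conn=100 S1=8 S2=25 S3=31 blocked=[]
Op 8: conn=116 S1=8 S2=25 S3=31 blocked=[]
Op 9: conn=116 S1=8 S2=25 S3=56 blocked=[]
Op 10: conn=116 S1=8 S2=25 S3=64 blocked=[]
Op 11: conn=127 S1=8 S2=25 S3=64 blocked=[]
Op 12: conn=108 S1=8 S2=25 S3=45 blocked=[]
Op 13: conn=90 S1=-10 S2=25 S3=45 blocked=[1]
Op 14: conn=84 S1=-10 S2=19 S3=45 blocked=[1]

Answer: S1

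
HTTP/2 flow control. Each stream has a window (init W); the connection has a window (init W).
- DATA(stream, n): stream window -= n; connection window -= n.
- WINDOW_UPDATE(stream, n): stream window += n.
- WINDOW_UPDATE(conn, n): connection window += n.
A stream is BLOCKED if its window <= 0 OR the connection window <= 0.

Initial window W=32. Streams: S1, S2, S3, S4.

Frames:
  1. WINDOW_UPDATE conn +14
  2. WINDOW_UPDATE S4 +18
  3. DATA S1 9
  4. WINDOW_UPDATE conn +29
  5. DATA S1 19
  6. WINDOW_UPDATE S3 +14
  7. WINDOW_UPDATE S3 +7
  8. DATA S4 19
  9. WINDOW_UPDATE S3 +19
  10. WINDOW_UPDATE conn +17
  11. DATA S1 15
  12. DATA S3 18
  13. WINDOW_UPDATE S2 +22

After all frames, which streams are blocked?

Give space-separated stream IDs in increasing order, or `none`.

Op 1: conn=46 S1=32 S2=32 S3=32 S4=32 blocked=[]
Op 2: conn=46 S1=32 S2=32 S3=32 S4=50 blocked=[]
Op 3: conn=37 S1=23 S2=32 S3=32 S4=50 blocked=[]
Op 4: conn=66 S1=23 S2=32 S3=32 S4=50 blocked=[]
Op 5: conn=47 S1=4 S2=32 S3=32 S4=50 blocked=[]
Op 6: conn=47 S1=4 S2=32 S3=46 S4=50 blocked=[]
Op 7: conn=47 S1=4 S2=32 S3=53 S4=50 blocked=[]
Op 8: conn=28 S1=4 S2=32 S3=53 S4=31 blocked=[]
Op 9: conn=28 S1=4 S2=32 S3=72 S4=31 blocked=[]
Op 10: conn=45 S1=4 S2=32 S3=72 S4=31 blocked=[]
Op 11: conn=30 S1=-11 S2=32 S3=72 S4=31 blocked=[1]
Op 12: conn=12 S1=-11 S2=32 S3=54 S4=31 blocked=[1]
Op 13: conn=12 S1=-11 S2=54 S3=54 S4=31 blocked=[1]

Answer: S1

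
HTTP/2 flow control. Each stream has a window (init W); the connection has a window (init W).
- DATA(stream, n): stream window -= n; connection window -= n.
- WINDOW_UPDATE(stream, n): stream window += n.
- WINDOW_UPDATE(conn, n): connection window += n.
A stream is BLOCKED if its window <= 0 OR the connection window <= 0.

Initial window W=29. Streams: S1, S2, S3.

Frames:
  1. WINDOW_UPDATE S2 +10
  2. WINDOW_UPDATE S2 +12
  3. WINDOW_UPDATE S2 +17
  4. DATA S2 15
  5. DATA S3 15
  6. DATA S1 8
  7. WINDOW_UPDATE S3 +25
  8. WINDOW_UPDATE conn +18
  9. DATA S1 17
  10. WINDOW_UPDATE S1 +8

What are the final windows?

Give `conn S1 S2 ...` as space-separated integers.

Answer: -8 12 53 39

Derivation:
Op 1: conn=29 S1=29 S2=39 S3=29 blocked=[]
Op 2: conn=29 S1=29 S2=51 S3=29 blocked=[]
Op 3: conn=29 S1=29 S2=68 S3=29 blocked=[]
Op 4: conn=14 S1=29 S2=53 S3=29 blocked=[]
Op 5: conn=-1 S1=29 S2=53 S3=14 blocked=[1, 2, 3]
Op 6: conn=-9 S1=21 S2=53 S3=14 blocked=[1, 2, 3]
Op 7: conn=-9 S1=21 S2=53 S3=39 blocked=[1, 2, 3]
Op 8: conn=9 S1=21 S2=53 S3=39 blocked=[]
Op 9: conn=-8 S1=4 S2=53 S3=39 blocked=[1, 2, 3]
Op 10: conn=-8 S1=12 S2=53 S3=39 blocked=[1, 2, 3]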